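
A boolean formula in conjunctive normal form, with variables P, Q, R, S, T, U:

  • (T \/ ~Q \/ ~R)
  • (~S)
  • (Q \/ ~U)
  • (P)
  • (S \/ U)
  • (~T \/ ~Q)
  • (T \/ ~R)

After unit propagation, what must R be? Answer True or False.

False

(~S) is a unit clause: S = False.
Unit clause (P) sets P = True.
In (S \/ U), S is now false; U must hold, so U = True.
From (Q \/ ~U) and U = True: Q = True.
(~T \/ ~Q): since Q = True, the clause reduces to (~T). T = False.
From (~Q \/ T \/ ~R) and T = False, Q = True: R = False.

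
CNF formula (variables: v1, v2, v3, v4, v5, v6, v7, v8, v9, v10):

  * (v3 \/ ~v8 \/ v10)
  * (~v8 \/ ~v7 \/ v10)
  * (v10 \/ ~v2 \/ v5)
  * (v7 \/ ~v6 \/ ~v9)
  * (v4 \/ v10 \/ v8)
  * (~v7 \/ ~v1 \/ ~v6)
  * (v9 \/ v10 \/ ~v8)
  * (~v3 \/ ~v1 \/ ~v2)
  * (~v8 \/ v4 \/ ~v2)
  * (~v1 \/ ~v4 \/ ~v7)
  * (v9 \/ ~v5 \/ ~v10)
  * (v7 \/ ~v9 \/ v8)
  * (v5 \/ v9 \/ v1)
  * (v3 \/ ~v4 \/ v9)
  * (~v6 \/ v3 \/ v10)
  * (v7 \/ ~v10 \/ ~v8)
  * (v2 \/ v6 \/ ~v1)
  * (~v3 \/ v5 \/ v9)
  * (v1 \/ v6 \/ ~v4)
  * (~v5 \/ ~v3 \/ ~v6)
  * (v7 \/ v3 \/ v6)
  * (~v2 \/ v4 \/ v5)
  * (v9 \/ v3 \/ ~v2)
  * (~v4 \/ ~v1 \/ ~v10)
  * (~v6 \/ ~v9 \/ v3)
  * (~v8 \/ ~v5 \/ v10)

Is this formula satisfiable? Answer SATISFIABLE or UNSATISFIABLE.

SATISFIABLE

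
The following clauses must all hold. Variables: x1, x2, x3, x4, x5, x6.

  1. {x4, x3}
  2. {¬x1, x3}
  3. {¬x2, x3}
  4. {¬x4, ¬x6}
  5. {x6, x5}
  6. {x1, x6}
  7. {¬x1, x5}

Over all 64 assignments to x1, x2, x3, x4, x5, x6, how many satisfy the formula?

Split on x1, then x3.
  x1=1, x3=1: x2 free; 3 ways for (x4,x5,x6) × 2^1 = 6.
  x1=1, x3=0: a clause becomes empty — 0.
  x1=0, x3=1: remaining (x2,x4,x5,x6) ∈ {(0,0,0,1); (0,0,1,1); (1,0,0,1); (1,0,1,1)} — 4.
  x1=0, x3=0: a clause becomes empty — 0.
Total: 6 + 0 + 4 + 0 = 10.

10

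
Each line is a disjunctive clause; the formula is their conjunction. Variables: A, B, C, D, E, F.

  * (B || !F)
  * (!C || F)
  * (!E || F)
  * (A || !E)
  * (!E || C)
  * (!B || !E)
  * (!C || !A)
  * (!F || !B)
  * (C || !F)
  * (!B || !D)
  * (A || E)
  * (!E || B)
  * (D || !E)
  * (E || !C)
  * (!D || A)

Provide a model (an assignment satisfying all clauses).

A=1, B=1, C=0, D=0, E=0, F=0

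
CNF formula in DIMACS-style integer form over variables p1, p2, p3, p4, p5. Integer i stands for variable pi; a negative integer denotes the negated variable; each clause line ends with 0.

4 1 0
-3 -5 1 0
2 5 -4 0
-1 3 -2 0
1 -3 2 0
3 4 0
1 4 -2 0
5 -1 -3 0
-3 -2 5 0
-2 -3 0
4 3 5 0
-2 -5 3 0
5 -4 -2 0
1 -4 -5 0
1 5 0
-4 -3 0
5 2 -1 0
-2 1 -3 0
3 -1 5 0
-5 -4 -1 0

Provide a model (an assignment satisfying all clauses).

Set p1 = True and propagate.
Branch on p2: take p2 = False.
  then p5 is forced to True.
  then p4 is forced to False.
  then p3 is forced to True.

p1=1, p2=0, p3=1, p4=0, p5=1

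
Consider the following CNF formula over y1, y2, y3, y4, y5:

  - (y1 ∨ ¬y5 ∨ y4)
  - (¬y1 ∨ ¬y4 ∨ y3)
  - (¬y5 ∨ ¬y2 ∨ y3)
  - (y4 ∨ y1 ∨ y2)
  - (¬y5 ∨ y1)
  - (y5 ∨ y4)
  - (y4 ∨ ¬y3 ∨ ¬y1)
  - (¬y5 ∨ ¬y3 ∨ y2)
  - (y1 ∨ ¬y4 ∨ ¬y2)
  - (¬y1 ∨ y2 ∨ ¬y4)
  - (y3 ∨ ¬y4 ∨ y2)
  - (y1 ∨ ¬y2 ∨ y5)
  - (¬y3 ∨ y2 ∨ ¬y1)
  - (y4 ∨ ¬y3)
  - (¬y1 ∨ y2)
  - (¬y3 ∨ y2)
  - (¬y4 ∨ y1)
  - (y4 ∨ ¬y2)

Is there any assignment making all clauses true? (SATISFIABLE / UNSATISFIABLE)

SATISFIABLE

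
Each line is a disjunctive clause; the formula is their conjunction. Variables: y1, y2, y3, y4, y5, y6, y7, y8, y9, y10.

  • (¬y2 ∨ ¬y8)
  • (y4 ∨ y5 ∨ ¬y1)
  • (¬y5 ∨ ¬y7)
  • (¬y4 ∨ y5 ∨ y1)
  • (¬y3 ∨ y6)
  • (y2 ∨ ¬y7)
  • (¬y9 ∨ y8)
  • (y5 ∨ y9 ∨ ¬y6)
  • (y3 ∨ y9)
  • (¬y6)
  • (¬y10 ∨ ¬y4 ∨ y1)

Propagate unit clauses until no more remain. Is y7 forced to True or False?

False

Unit clause (¬y6) sets y6 = False.
In (¬y3 ∨ y6), y6 is now false; ¬y3 must hold, so y3 = False.
From (y3 ∨ y9) and y3 = False: y9 = True.
(y8 ∨ ¬y9): since y9 = True, the clause reduces to (y8). y8 = True.
From (¬y2 ∨ ¬y8) and y8 = True: y2 = False.
(y2 ∨ ¬y7): since y2 = False, the clause reduces to (¬y7). y7 = False.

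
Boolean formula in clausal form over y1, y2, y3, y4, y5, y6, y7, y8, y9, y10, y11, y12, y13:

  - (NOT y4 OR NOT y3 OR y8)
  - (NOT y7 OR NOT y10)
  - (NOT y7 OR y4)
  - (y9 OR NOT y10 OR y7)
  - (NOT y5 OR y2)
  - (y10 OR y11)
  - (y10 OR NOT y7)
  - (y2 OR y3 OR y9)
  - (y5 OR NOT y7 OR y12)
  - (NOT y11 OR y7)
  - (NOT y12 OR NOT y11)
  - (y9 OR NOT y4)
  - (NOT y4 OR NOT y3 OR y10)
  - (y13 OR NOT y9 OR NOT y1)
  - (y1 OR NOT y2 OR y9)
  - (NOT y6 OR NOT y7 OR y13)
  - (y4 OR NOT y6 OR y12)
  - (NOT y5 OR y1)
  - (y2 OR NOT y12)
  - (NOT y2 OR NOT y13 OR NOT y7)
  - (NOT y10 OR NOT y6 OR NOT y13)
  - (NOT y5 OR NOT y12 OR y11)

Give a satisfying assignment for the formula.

y6 occurs only negated in the remaining clauses — set y6 = False.
Branch on y1: take y1 = True.
The remaining clauses are satisfied by y2 = True, y3 = False, y4 = True, y5 = False, y7 = False, y8 = False, y9 = True, y10 = True, y11 = False, y12 = False, y13 = True.
Every clause has at least one true literal under this assignment.
Check each clause:
  1. (y8 OR NOT y4 OR NOT y3) — NOT y3 is true.
  2. (NOT y7 OR NOT y10) — NOT y7 is true.
  3. (y4 OR NOT y7) — NOT y7 is true.
  4. (NOT y10 OR y9 OR y7) — y9 is true.
  5. (NOT y5 OR y2) — y2 is true.
  6. (y10 OR y11) — y10 is true.
  7. (y10 OR NOT y7) — NOT y7 is true.
  8. (y2 OR y9 OR y3) — y9 is true.
  9. (y5 OR y12 OR NOT y7) — NOT y7 is true.
  10. (y7 OR NOT y11) — NOT y11 is true.
  11. (NOT y11 OR NOT y12) — NOT y12 is true.
  12. (y9 OR NOT y4) — y9 is true.
  13. (y10 OR NOT y3 OR NOT y4) — y10 is true.
  14. (y13 OR NOT y1 OR NOT y9) — y13 is true.
  15. (y9 OR y1 OR NOT y2) — y9 is true.
  16. (NOT y6 OR NOT y7 OR y13) — NOT y7 is true.
  17. (y12 OR y4 OR NOT y6) — NOT y6 is true.
  18. (NOT y5 OR y1) — y1 is true.
  19. (y2 OR NOT y12) — y2 is true.
  20. (NOT y7 OR NOT y13 OR NOT y2) — NOT y7 is true.
  21. (NOT y13 OR NOT y10 OR NOT y6) — NOT y6 is true.
  22. (y11 OR NOT y5 OR NOT y12) — NOT y5 is true.

y1 = True, y2 = True, y3 = False, y4 = True, y5 = False, y6 = False, y7 = False, y8 = False, y9 = True, y10 = True, y11 = False, y12 = False, y13 = True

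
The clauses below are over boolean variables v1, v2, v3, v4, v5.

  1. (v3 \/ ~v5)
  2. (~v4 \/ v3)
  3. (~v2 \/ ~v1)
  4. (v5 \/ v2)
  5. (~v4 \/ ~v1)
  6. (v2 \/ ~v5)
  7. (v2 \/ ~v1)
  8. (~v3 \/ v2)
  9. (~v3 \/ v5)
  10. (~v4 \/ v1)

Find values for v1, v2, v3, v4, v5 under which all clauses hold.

Pure literal: v4 appears only negated; assign v4 = False.
Set v1 = False and propagate.
Try v2 = True.
For the remaining variables, v3 = False, v5 = False works.
Every clause has at least one true literal under this assignment.

v1=F, v2=T, v3=F, v4=F, v5=F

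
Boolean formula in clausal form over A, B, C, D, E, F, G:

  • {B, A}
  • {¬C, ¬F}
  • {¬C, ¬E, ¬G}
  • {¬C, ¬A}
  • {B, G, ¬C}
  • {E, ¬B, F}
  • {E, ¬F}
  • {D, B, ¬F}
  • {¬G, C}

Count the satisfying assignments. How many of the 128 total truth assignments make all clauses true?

15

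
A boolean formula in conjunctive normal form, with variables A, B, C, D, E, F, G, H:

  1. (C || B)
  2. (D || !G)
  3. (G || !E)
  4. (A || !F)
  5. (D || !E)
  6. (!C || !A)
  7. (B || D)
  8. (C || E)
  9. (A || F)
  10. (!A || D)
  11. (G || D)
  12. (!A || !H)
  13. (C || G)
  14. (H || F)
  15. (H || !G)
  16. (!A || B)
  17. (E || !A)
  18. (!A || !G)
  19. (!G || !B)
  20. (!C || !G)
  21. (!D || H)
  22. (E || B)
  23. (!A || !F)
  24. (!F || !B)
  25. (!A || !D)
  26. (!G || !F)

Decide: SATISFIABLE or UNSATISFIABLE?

A = True:
  propagation gives C=False, B=True, E=True, G=True; an empty clause results — contradiction.
A = False:
  propagation gives F=False; an empty clause results — contradiction.
Every branch closes, so no satisfying assignment exists.

UNSATISFIABLE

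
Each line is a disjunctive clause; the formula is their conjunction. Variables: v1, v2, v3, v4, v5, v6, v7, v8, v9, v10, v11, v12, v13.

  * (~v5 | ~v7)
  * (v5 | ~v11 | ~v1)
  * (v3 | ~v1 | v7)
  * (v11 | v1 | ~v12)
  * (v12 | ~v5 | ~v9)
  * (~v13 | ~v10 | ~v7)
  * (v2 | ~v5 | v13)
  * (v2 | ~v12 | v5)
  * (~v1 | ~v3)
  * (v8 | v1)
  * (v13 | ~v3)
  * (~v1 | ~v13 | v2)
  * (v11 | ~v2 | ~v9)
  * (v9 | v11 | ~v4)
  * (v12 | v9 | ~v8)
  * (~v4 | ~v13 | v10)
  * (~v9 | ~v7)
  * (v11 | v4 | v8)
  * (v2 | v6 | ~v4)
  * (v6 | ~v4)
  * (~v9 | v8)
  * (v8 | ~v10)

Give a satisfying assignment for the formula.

v6 occurs only positively in the remaining clauses — set v6 = True.
Branch on v1: take v1 = False.
  then v8 is forced to True.
Branch on v2: take v2 = True.
The remaining clauses are satisfied by v3 = False, v4 = True, v5 = True, v7 = False, v9 = False, v10 = True, v11 = True, v12 = True, v13 = False.
Check each clause:
  1. (~v7 | ~v5) — ~v7 is true.
  2. (v5 | ~v1 | ~v11) — v5 is true.
  3. (~v1 | v3 | v7) — ~v1 is true.
  4. (~v12 | v1 | v11) — v11 is true.
  5. (v12 | ~v9 | ~v5) — v12 is true.
  6. (~v13 | ~v10 | ~v7) — ~v7 is true.
  7. (v2 | v13 | ~v5) — v2 is true.
  8. (v2 | ~v12 | v5) — v2 is true.
  9. (~v3 | ~v1) — ~v3 is true.
  10. (v1 | v8) — v8 is true.
  11. (~v3 | v13) — ~v3 is true.
  12. (~v13 | ~v1 | v2) — v2 is true.
  13. (~v2 | ~v9 | v11) — v11 is true.
  14. (v11 | v9 | ~v4) — v11 is true.
  15. (~v8 | v12 | v9) — v12 is true.
  16. (v10 | ~v4 | ~v13) — v10 is true.
  17. (~v9 | ~v7) — ~v7 is true.
  18. (v4 | v8 | v11) — v8 is true.
  19. (v6 | ~v4 | v2) — v2 is true.
  20. (~v4 | v6) — v6 is true.
  21. (~v9 | v8) — v8 is true.
  22. (~v10 | v8) — v8 is true.

v1 = F, v2 = T, v3 = F, v4 = T, v5 = T, v6 = T, v7 = F, v8 = T, v9 = F, v10 = T, v11 = T, v12 = T, v13 = F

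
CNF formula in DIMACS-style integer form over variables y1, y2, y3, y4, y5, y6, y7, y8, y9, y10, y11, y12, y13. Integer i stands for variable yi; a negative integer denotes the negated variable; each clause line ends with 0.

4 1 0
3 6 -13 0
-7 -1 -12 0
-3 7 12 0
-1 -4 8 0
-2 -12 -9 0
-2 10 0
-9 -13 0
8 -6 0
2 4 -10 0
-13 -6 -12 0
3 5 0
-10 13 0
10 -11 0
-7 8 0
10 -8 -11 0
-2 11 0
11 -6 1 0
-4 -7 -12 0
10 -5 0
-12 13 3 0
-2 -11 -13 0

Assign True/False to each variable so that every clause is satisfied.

y9 occurs only negated in the remaining clauses — set y9 = False.
Branch on y1: take y1 = True.
For the remaining variables, y2 = False, y3 = True, y4 = True, y5 = False, y6 = True, y7 = True, y8 = True, y10 = True, y11 = True, y12 = False, y13 = True works.

y1 = True, y2 = False, y3 = True, y4 = True, y5 = False, y6 = True, y7 = True, y8 = True, y9 = False, y10 = True, y11 = True, y12 = False, y13 = True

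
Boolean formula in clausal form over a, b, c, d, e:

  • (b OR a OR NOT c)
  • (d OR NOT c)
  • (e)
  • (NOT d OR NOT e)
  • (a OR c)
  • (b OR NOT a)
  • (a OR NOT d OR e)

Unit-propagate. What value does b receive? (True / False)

True

Unit clause (e) sets e = True.
(NOT e OR NOT d): since e = True, the clause reduces to (NOT d). d = False.
From (NOT c OR d) and d = False: c = False.
In (a OR c), c is now false; a must hold, so a = True.
(NOT a OR b): since a = True, the clause reduces to (b). b = True.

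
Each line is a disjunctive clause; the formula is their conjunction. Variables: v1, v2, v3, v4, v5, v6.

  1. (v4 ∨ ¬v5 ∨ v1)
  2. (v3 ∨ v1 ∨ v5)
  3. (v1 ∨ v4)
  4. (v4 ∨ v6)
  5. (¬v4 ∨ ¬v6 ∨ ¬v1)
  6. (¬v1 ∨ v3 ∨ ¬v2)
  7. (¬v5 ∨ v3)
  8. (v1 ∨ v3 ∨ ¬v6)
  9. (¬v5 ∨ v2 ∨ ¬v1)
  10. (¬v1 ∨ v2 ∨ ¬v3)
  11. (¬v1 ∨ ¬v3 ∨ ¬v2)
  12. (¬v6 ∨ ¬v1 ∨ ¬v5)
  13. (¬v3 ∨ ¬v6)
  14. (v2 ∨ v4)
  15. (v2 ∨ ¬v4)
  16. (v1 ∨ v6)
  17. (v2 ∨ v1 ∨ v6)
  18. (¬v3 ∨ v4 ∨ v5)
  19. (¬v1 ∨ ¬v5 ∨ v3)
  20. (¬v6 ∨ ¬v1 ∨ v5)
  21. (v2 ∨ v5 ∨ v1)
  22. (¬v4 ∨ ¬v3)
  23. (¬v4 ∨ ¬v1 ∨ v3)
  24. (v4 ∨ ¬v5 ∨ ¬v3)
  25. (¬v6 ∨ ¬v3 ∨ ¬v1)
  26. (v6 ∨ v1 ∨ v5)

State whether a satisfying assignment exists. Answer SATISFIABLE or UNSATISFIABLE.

UNSATISFIABLE

v1 = True:
  v3 = True:
    propagation gives v2=True; an empty clause results — contradiction.
  v3 = False:
    propagation gives v2=False, v5=False, v4=True; an empty clause results — contradiction.
v1 = False:
  propagation gives v4=True, v2=True, v6=True, v3=True; an empty clause results — contradiction.
Every branch closes, so no satisfying assignment exists.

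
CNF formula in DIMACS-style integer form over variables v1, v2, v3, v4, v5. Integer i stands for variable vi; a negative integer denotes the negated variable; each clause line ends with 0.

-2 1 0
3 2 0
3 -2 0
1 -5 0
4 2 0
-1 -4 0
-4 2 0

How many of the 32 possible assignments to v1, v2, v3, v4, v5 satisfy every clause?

2

The models are:
  v1=T v2=T v3=T v4=F v5=F
  v1=T v2=T v3=T v4=F v5=T
That's 2 in total.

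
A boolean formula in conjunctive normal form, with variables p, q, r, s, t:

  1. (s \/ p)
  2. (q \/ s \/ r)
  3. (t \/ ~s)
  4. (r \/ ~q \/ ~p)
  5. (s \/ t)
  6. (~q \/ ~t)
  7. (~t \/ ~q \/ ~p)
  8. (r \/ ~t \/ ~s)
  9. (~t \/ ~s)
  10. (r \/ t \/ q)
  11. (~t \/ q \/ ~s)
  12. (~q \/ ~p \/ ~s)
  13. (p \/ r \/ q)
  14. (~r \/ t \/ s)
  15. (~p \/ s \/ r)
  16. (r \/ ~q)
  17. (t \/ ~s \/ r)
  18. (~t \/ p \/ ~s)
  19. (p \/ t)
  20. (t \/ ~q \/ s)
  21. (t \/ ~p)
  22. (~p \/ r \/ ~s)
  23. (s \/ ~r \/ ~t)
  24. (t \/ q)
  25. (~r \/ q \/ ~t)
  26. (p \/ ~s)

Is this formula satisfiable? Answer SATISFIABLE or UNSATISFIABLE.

UNSATISFIABLE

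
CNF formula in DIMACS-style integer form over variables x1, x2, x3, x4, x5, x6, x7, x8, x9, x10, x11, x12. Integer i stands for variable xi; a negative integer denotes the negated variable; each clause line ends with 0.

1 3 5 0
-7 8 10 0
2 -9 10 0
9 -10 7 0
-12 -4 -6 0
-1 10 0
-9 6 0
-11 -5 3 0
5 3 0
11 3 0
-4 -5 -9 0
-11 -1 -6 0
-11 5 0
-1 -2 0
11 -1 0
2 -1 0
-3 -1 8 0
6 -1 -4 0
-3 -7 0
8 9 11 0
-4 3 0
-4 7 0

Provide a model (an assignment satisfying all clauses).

x1=F  x2=T  x3=T  x4=F  x5=T  x6=T  x7=F  x8=F  x9=T  x10=T  x11=T  x12=T

Pure literal: x4 appears only negated; assign x4 = False.
Try x1 = False.
For the remaining variables, x2 = True, x3 = True, x5 = True, x6 = True, x7 = False, x8 = False, x9 = True, x10 = True, x11 = True, x12 = True works.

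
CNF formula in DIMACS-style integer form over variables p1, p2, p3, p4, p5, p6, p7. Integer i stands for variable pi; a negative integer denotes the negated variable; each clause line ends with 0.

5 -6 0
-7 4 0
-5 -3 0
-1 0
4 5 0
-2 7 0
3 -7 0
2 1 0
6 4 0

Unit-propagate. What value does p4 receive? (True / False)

True

(¬p1) is a unit clause: p1 = False.
From (p1 ∨ p2) and p1 = False: p2 = True.
(¬p2 ∨ p7) with p2 = True leaves only p7, so p7 = True.
In (¬p7 ∨ p4), ¬p7 is now false; p4 must hold, so p4 = True.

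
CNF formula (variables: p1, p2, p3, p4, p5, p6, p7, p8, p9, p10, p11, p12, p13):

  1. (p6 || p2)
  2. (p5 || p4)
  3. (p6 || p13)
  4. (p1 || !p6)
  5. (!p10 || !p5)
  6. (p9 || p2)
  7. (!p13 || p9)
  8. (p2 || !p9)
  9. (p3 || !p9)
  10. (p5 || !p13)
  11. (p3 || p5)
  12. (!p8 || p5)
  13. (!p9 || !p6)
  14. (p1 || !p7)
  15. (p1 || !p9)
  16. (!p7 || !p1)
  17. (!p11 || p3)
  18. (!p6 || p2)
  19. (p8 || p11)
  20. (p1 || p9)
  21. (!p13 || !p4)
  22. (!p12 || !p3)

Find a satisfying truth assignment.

p2 occurs only positively in the remaining clauses — set p2 = True.
p7 occurs only negated in the remaining clauses — set p7 = False.
Set p1 = True and propagate.
Set p3 = True and propagate.
  then p12 is forced to False.
Set p4 = True and propagate.
  then p13 is forced to False.
  then p6 is forced to True.
  then p9 is forced to False.
The remaining clauses are satisfied by p5 = True, p8 = False, p10 = False, p11 = True.

p1 = True, p2 = True, p3 = True, p4 = True, p5 = True, p6 = True, p7 = False, p8 = False, p9 = False, p10 = False, p11 = True, p12 = False, p13 = False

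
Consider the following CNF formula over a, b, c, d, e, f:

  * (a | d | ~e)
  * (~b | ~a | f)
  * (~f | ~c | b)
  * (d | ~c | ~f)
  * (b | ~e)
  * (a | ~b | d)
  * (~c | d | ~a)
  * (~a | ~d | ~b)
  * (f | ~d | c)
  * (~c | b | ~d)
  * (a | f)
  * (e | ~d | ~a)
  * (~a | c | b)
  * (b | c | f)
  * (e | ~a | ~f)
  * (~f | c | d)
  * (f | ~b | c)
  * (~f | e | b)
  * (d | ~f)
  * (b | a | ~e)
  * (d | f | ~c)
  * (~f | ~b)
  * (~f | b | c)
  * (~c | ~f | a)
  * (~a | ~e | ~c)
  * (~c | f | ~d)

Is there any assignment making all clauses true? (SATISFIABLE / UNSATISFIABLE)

f = True:
  propagation gives d=True, b=False, c=False; an empty clause results — contradiction.
f = False:
  propagation gives a=True, b=False, e=False, d=False; an empty clause results — contradiction.
Every branch closes, so no satisfying assignment exists.

UNSATISFIABLE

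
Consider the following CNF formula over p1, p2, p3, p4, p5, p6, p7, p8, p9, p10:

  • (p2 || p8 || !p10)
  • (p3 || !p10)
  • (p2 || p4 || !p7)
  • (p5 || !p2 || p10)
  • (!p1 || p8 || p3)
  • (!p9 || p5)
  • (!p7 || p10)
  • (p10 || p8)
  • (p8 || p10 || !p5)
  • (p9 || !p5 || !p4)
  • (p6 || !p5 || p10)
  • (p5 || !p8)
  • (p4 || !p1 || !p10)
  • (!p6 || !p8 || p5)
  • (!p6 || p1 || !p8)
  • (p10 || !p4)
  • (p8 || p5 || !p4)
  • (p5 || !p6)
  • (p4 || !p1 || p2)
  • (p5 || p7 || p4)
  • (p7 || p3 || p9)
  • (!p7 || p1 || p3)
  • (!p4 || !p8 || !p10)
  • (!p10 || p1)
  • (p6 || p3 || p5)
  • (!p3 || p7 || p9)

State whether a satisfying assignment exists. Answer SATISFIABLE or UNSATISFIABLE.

Branch on p1: take p1 = True.
Try p2 = True.
Branch on p3: take p3 = True.
The remaining clauses are satisfied by p4 = True, p5 = True, p6 = True, p7 = False, p8 = False, p9 = True, p10 = True.
Every clause has at least one true literal under this assignment.
So p1 = 1, p2 = 1, p3 = 1, p4 = 1, p5 = 1, p6 = 1, p7 = 0, p8 = 0, p9 = 1, p10 = 1 is a satisfying assignment.

SATISFIABLE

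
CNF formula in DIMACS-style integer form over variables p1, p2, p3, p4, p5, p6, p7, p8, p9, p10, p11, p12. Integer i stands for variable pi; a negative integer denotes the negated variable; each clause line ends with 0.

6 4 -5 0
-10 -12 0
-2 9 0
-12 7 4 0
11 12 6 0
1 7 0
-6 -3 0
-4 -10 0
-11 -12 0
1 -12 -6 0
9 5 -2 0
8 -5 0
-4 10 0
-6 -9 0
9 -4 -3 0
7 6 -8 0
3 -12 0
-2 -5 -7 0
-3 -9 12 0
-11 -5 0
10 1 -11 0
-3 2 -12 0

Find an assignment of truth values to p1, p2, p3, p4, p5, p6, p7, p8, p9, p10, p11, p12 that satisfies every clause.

p1 = True, p2 = True, p3 = False, p4 = False, p5 = False, p6 = False, p7 = True, p8 = True, p9 = True, p10 = True, p11 = True, p12 = False

p1 occurs only positively in the remaining clauses — set p1 = True.
Set p2 = True and propagate.
  then p9 is forced to True.
  then p6 is forced to False.
Try p3 = False.
  then p12 is forced to False.
  then p11 is forced to True.
  then p5 is forced to False.
Branch on p4: take p4 = False.
For the remaining variables, p7 = True, p8 = True, p10 = True works.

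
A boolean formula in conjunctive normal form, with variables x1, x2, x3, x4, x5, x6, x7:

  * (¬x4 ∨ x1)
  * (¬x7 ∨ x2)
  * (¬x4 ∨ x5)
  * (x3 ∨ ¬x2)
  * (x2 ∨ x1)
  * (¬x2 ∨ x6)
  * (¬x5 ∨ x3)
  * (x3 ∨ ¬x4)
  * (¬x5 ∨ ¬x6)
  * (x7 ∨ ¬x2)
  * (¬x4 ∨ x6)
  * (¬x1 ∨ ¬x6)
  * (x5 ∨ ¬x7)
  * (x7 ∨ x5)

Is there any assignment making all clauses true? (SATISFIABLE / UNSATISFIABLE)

x3 occurs only positively in the remaining clauses — set x3 = True.
x4 occurs only negated in the remaining clauses — set x4 = False.
Branch on x1: take x1 = True.
  then x6 is forced to False.
  then x2 is forced to False.
  then x7 is forced to False.
  then x5 is forced to True.
Every clause has at least one true literal under this assignment.
So x1 = T, x2 = F, x3 = T, x4 = F, x5 = T, x6 = F, x7 = F is a satisfying assignment.

SATISFIABLE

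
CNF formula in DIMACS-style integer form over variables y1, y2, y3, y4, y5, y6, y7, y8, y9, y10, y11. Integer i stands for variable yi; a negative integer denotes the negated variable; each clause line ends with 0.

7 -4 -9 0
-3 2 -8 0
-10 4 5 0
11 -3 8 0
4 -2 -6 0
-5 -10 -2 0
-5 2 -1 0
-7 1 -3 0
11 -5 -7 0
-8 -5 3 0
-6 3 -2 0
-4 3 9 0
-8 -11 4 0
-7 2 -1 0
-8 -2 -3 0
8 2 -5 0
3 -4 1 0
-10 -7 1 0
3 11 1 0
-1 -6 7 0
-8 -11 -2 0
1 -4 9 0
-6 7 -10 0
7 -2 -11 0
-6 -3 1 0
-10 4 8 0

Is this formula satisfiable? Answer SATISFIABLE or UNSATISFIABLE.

y6 occurs only negated in the remaining clauses — set y6 = False.
Pure literal: y10 appears only negated; assign y10 = False.
Set y1 = True and propagate.
The remaining clauses are satisfied by y2 = True, y3 = False, y4 = False, y5 = False, y7 = True, y8 = False, y9 = True, y11 = False.
So y1 = True, y2 = True, y3 = False, y4 = False, y5 = False, y6 = False, y7 = True, y8 = False, y9 = True, y10 = False, y11 = False is a satisfying assignment.

SATISFIABLE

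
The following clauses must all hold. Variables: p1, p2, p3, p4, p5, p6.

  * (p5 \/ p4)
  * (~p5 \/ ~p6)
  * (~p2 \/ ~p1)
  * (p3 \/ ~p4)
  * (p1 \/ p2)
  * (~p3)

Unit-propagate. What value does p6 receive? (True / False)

False

Unit clause (~p3) sets p3 = False.
From (p3 \/ ~p4) and p3 = False: p4 = False.
In (p4 \/ p5), p4 is now false; p5 must hold, so p5 = True.
(~p5 \/ ~p6): since p5 = True, the clause reduces to (~p6). p6 = False.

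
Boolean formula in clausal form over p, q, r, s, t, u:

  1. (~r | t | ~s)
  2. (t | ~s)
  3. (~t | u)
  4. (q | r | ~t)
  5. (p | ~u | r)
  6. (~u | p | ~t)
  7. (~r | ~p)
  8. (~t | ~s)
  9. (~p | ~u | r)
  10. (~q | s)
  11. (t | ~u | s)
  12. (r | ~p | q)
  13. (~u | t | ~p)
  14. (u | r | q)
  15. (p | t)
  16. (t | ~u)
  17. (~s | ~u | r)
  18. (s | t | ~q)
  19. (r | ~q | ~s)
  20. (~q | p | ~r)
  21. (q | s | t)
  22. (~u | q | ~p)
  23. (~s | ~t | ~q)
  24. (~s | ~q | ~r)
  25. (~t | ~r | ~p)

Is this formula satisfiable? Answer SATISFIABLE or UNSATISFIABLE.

t = True:
  propagation gives u=True, p=True, r=False; an empty clause results — contradiction.
t = False:
  propagation gives s=False, q=False; an empty clause results — contradiction.
Every branch closes, so no satisfying assignment exists.

UNSATISFIABLE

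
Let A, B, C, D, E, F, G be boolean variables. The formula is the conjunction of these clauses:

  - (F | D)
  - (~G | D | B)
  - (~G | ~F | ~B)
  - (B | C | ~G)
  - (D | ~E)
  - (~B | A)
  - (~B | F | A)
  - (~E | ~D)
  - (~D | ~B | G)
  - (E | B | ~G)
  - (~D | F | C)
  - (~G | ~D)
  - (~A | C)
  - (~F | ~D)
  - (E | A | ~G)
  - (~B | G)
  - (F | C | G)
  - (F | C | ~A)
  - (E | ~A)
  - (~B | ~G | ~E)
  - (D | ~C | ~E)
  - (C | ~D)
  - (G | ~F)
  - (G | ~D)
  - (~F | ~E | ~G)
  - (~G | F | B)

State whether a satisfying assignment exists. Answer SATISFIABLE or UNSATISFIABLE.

UNSATISFIABLE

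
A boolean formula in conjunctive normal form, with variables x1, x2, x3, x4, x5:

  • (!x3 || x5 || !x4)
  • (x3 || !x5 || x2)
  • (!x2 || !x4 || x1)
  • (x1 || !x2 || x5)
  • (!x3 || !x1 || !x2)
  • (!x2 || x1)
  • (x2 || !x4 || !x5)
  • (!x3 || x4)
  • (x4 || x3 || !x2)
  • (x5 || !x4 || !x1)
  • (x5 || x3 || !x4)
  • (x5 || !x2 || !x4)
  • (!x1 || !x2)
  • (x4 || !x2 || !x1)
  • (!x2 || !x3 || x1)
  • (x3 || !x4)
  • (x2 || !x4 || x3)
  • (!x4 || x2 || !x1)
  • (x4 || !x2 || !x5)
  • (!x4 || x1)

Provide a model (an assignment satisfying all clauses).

x1=F, x2=F, x3=F, x4=F, x5=F

Check each clause:
  1. (!x3 || !x4 || x5) — !x3 is true.
  2. (x2 || x3 || !x5) — !x5 is true.
  3. (!x4 || x1 || !x2) — !x4 is true.
  4. (x5 || !x2 || x1) — !x2 is true.
  5. (!x2 || !x3 || !x1) — !x3 is true.
  6. (x1 || !x2) — !x2 is true.
  7. (!x5 || !x4 || x2) — !x5 is true.
  8. (x4 || !x3) — !x3 is true.
  9. (x4 || !x2 || x3) — !x2 is true.
  10. (!x4 || x5 || !x1) — !x4 is true.
  11. (x3 || !x4 || x5) — !x4 is true.
  12. (x5 || !x4 || !x2) — !x4 is true.
  13. (!x2 || !x1) — !x1 is true.
  14. (!x2 || !x1 || x4) — !x1 is true.
  15. (!x2 || x1 || !x3) — !x3 is true.
  16. (x3 || !x4) — !x4 is true.
  17. (!x4 || x3 || x2) — !x4 is true.
  18. (!x1 || !x4 || x2) — !x4 is true.
  19. (!x5 || x4 || !x2) — !x5 is true.
  20. (!x4 || x1) — !x4 is true.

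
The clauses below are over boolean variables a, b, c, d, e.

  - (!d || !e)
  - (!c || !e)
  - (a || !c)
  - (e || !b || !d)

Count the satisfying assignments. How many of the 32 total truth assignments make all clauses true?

13

Split on e, then c.
  e=T, c=T: a clause becomes empty — 0.
  e=T, c=F: remaining (a,b,d) ∈ {(F,F,F); (F,T,F); (T,F,F); (T,T,F)} — 4.
  e=F, c=T: remaining (a,b,d) ∈ {(T,F,F); (T,F,T); (T,T,F)} — 3.
  e=F, c=F: a free; 3 ways for (b,d) × 2^1 = 6.
Total: 0 + 4 + 3 + 6 = 13.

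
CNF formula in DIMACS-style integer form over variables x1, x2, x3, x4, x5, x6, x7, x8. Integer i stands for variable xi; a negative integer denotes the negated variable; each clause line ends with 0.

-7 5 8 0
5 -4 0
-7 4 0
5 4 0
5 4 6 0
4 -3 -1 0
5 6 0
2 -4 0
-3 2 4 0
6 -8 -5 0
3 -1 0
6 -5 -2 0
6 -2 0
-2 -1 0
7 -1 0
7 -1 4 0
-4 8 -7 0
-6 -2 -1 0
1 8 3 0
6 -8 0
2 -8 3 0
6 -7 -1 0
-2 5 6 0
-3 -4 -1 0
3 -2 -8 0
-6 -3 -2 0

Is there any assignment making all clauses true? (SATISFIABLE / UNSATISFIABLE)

UNSATISFIABLE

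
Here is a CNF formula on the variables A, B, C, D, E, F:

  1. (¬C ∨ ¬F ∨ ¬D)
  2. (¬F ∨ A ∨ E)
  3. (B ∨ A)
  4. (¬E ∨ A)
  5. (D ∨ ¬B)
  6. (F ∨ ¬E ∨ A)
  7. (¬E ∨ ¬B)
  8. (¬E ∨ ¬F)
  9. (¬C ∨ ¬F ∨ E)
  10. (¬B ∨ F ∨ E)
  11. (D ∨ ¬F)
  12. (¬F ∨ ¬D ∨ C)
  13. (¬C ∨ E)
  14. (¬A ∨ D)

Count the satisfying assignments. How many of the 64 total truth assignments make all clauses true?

3

Satisfying assignments:
  A=T B=F C=F D=T E=F F=F
  A=T B=F C=F D=T E=T F=F
  A=T B=F C=T D=T E=T F=F
Count: 3.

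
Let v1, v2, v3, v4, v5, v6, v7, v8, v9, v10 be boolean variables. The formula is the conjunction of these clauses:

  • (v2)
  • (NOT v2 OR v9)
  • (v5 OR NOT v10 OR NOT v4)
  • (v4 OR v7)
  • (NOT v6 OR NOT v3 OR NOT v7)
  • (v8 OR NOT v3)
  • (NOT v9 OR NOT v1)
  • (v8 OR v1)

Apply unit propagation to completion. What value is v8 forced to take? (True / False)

True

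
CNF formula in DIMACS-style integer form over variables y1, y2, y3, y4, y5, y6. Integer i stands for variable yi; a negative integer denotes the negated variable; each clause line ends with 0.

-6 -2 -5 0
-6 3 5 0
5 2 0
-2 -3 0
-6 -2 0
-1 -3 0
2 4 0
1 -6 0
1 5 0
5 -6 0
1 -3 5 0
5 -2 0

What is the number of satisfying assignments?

8

Satisfying assignments:
  y1=0 y2=0 y3=0 y4=1 y5=1 y6=0
  y1=0 y2=0 y3=1 y4=1 y5=1 y6=0
  y1=0 y2=1 y3=0 y4=0 y5=1 y6=0
  y1=0 y2=1 y3=0 y4=1 y5=1 y6=0
  y1=1 y2=0 y3=0 y4=1 y5=1 y6=0
  y1=1 y2=0 y3=0 y4=1 y5=1 y6=1
  y1=1 y2=1 y3=0 y4=0 y5=1 y6=0
  y1=1 y2=1 y3=0 y4=1 y5=1 y6=0
Count: 8.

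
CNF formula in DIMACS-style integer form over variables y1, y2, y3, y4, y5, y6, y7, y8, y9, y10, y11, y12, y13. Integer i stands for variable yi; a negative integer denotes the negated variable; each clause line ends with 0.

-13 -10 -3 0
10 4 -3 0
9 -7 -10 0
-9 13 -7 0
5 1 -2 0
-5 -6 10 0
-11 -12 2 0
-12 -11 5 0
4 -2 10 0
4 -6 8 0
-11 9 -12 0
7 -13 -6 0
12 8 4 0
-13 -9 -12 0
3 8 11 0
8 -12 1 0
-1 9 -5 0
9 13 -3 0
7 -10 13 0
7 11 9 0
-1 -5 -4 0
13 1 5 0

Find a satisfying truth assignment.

y1 = False, y2 = False, y3 = False, y4 = True, y5 = False, y6 = False, y7 = False, y8 = True, y9 = True, y10 = True, y11 = False, y12 = False, y13 = True

Pure literal: y6 appears only negated; assign y6 = False.
y8 occurs only positively in the remaining clauses — set y8 = True.
Branch on y1: take y1 = False.
Set y2 = False and propagate.
For the remaining variables, y3 = False, y4 = True, y5 = False, y7 = False, y9 = True, y10 = True, y11 = False, y12 = False, y13 = True works.
Every clause has at least one true literal under this assignment.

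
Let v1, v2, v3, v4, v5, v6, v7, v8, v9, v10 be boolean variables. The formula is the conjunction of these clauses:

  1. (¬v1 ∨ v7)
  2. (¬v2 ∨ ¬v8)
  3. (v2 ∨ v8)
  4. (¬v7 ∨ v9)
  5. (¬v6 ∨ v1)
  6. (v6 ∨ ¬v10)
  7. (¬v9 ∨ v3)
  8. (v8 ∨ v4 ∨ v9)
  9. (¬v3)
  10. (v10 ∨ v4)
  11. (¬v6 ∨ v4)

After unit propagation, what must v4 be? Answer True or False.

True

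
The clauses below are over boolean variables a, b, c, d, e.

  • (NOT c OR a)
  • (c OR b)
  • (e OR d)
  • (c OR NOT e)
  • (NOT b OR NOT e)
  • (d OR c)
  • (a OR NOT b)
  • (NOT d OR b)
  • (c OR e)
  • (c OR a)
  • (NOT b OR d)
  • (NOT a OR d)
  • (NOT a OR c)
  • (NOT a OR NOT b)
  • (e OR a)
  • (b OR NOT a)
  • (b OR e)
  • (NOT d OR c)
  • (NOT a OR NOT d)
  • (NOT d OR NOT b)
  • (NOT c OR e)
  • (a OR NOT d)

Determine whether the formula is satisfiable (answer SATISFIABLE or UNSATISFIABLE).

a = True:
  propagation gives d=True; an empty clause results — contradiction.
a = False:
  propagation gives c=False; an empty clause results — contradiction.
Every branch closes, so no satisfying assignment exists.

UNSATISFIABLE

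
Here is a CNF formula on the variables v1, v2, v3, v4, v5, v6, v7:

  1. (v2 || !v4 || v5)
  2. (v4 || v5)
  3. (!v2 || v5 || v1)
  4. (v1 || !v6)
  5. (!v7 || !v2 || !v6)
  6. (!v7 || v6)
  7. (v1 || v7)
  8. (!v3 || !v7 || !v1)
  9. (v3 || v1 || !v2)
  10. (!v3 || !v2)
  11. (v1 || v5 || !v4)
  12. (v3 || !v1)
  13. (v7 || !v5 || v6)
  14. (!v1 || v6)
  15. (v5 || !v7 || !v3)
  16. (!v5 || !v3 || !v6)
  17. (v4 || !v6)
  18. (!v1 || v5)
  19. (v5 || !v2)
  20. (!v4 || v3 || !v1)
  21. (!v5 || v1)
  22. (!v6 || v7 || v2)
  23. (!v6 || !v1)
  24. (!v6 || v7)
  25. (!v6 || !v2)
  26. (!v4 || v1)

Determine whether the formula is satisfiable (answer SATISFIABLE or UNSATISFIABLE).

UNSATISFIABLE

v1 = True:
  propagation gives v3=True, v7=False, v2=False, v6=True; an empty clause results — contradiction.
v1 = False:
  propagation gives v6=False, v7=False; an empty clause results — contradiction.
Every branch closes, so no satisfying assignment exists.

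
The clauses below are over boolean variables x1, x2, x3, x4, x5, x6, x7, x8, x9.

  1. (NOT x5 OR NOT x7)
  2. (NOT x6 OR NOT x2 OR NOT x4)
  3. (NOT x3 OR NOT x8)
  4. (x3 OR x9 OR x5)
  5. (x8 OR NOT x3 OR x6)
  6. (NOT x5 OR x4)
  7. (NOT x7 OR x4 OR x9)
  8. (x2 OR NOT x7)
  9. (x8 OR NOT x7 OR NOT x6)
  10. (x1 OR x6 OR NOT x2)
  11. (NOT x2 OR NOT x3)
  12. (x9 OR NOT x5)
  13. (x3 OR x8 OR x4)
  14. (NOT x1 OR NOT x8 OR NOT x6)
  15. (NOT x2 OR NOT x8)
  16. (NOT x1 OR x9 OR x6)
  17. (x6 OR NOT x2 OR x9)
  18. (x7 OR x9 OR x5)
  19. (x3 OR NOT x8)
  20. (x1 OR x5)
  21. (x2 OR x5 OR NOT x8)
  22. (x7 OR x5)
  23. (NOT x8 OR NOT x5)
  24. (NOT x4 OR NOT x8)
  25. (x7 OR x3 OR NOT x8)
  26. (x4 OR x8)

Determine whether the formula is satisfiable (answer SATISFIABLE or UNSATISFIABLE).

x9 occurs only positively in the remaining clauses — set x9 = True.
Branch on x1: take x1 = True.
Set x2 = True and propagate.
  then x3 is forced to False.
  then x8 is forced to False.
  then x4 is forced to True.
  then x6 is forced to False.
Try x5 = False.
  then x7 is forced to True.
So x1=1, x2=1, x3=0, x4=1, x5=0, x6=0, x7=1, x8=0, x9=1 is a satisfying assignment.

SATISFIABLE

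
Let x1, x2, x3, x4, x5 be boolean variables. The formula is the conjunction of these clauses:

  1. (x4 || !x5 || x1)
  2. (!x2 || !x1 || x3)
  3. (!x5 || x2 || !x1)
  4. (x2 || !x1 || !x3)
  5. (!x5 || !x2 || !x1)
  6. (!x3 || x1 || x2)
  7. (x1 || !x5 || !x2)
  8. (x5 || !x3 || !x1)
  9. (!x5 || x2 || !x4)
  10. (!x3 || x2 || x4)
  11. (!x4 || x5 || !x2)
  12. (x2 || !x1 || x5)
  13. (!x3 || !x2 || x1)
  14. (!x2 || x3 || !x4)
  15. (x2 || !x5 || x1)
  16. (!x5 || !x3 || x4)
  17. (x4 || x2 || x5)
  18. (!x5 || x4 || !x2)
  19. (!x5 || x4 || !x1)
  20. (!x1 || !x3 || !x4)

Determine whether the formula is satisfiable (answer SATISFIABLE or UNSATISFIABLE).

Branch on x1: take x1 = False.
Branch on x2: take x2 = True.
  then x5 is forced to False.
  then x4 is forced to False.
  then x3 is forced to False.
So x1=F  x2=T  x3=F  x4=F  x5=F is a satisfying assignment.

SATISFIABLE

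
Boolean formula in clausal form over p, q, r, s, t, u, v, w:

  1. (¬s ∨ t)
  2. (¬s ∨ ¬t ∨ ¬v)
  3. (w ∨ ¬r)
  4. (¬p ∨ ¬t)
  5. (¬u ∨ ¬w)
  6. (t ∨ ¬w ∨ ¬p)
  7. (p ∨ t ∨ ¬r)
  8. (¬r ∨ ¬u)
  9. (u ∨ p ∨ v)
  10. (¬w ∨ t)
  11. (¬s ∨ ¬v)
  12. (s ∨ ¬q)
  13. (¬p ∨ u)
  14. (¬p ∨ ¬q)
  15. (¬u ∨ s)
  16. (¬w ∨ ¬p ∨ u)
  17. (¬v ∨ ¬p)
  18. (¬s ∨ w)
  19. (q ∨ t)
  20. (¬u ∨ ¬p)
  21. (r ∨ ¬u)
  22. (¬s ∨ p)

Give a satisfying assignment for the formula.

p=False, q=False, r=True, s=False, t=True, u=False, v=True, w=True

Branch on p: take p = False.
  then s is forced to False.
  then q is forced to False.
  then u is forced to False.
  then v is forced to True.
  then t is forced to True.
The remaining clauses are satisfied by r = True, w = True.
Check each clause:
  1. (¬s ∨ t) — ¬s is true.
  2. (¬t ∨ ¬v ∨ ¬s) — ¬s is true.
  3. (w ∨ ¬r) — w is true.
  4. (¬p ∨ ¬t) — ¬p is true.
  5. (¬u ∨ ¬w) — ¬u is true.
  6. (t ∨ ¬w ∨ ¬p) — t is true.
  7. (¬r ∨ t ∨ p) — t is true.
  8. (¬r ∨ ¬u) — ¬u is true.
  9. (p ∨ u ∨ v) — v is true.
  10. (t ∨ ¬w) — t is true.
  11. (¬v ∨ ¬s) — ¬s is true.
  12. (¬q ∨ s) — ¬q is true.
  13. (¬p ∨ u) — ¬p is true.
  14. (¬p ∨ ¬q) — ¬q is true.
  15. (s ∨ ¬u) — ¬u is true.
  16. (u ∨ ¬w ∨ ¬p) — ¬p is true.
  17. (¬p ∨ ¬v) — ¬p is true.
  18. (¬s ∨ w) — w is true.
  19. (q ∨ t) — t is true.
  20. (¬u ∨ ¬p) — ¬u is true.
  21. (¬u ∨ r) — ¬u is true.
  22. (¬s ∨ p) — ¬s is true.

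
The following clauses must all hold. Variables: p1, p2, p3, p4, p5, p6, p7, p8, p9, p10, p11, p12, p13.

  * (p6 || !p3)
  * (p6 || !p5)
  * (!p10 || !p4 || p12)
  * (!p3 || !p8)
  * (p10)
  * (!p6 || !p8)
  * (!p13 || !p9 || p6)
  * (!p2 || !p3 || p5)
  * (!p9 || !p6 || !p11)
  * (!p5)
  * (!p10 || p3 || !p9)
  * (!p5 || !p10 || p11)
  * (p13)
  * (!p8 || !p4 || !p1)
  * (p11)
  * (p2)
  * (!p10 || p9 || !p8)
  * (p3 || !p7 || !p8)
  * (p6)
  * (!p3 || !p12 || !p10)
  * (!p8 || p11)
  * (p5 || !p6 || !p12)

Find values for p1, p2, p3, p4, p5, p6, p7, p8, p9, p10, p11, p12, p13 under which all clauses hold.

p1=0  p2=1  p3=0  p4=0  p5=0  p6=1  p7=0  p8=0  p9=0  p10=1  p11=1  p12=0  p13=1

Check each clause:
  1. (!p3 || p6) — !p3 is true.
  2. (!p5 || p6) — !p5 is true.
  3. (!p4 || p12 || !p10) — !p4 is true.
  4. (!p8 || !p3) — !p8 is true.
  5. (p10) — p10 is true.
  6. (!p8 || !p6) — !p8 is true.
  7. (!p13 || p6 || !p9) — p6 is true.
  8. (!p3 || !p2 || p5) — !p3 is true.
  9. (!p9 || !p11 || !p6) — !p9 is true.
  10. (!p5) — !p5 is true.
  11. (!p10 || p3 || !p9) — !p9 is true.
  12. (!p10 || !p5 || p11) — p11 is true.
  13. (p13) — p13 is true.
  14. (!p1 || !p8 || !p4) — !p8 is true.
  15. (p11) — p11 is true.
  16. (p2) — p2 is true.
  17. (!p8 || p9 || !p10) — !p8 is true.
  18. (!p7 || p3 || !p8) — !p8 is true.
  19. (p6) — p6 is true.
  20. (!p3 || !p12 || !p10) — !p12 is true.
  21. (!p8 || p11) — !p8 is true.
  22. (!p12 || !p6 || p5) — !p12 is true.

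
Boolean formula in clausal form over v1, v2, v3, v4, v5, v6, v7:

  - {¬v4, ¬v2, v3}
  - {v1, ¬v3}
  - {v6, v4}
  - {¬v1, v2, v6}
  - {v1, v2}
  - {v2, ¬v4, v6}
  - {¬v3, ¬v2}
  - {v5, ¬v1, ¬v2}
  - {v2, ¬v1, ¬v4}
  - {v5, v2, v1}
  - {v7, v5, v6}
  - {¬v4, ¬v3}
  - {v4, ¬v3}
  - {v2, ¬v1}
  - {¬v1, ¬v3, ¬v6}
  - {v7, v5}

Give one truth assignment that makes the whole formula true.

v1=0  v2=1  v3=0  v4=0  v5=0  v6=1  v7=1

Check each clause:
  1. {v3, ¬v4, ¬v2} — ¬v4 is true.
  2. {v1, ¬v3} — ¬v3 is true.
  3. {v6, v4} — v6 is true.
  4. {v6, ¬v1, v2} — v2 is true.
  5. {v1, v2} — v2 is true.
  6. {v2, v6, ¬v4} — v2 is true.
  7. {¬v2, ¬v3} — ¬v3 is true.
  8. {¬v2, ¬v1, v5} — ¬v1 is true.
  9. {¬v1, ¬v4, v2} — v2 is true.
  10. {v1, v5, v2} — v2 is true.
  11. {v7, v5, v6} — v6 is true.
  12. {¬v4, ¬v3} — ¬v4 is true.
  13. {v4, ¬v3} — ¬v3 is true.
  14. {v2, ¬v1} — v2 is true.
  15. {¬v6, ¬v1, ¬v3} — ¬v3 is true.
  16. {v5, v7} — v7 is true.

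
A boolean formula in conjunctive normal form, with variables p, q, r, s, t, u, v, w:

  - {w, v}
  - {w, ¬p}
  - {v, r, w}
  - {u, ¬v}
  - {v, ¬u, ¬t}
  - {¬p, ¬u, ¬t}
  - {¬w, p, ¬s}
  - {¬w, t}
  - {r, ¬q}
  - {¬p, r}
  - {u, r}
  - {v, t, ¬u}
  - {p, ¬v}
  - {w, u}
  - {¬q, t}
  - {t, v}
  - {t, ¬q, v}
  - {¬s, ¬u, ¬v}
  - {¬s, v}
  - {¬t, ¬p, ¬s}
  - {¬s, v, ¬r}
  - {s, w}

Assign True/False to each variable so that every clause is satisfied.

p = F, q = T, r = T, s = F, t = T, u = F, v = F, w = T

Check each clause:
  1. {v, w} — w is true.
  2. {¬p, w} — w is true.
  3. {w, v, r} — w is true.
  4. {u, ¬v} — ¬v is true.
  5. {¬t, ¬u, v} — ¬u is true.
  6. {¬p, ¬u, ¬t} — ¬u is true.
  7. {¬s, ¬w, p} — ¬s is true.
  8. {t, ¬w} — t is true.
  9. {¬q, r} — r is true.
  10. {r, ¬p} — r is true.
  11. {r, u} — r is true.
  12. {v, ¬u, t} — ¬u is true.
  13. {¬v, p} — ¬v is true.
  14. {w, u} — w is true.
  15. {¬q, t} — t is true.
  16. {t, v} — t is true.
  17. {v, t, ¬q} — t is true.
  18. {¬v, ¬s, ¬u} — ¬v is true.
  19. {v, ¬s} — ¬s is true.
  20. {¬t, ¬p, ¬s} — ¬s is true.
  21. {¬r, ¬s, v} — ¬s is true.
  22. {s, w} — w is true.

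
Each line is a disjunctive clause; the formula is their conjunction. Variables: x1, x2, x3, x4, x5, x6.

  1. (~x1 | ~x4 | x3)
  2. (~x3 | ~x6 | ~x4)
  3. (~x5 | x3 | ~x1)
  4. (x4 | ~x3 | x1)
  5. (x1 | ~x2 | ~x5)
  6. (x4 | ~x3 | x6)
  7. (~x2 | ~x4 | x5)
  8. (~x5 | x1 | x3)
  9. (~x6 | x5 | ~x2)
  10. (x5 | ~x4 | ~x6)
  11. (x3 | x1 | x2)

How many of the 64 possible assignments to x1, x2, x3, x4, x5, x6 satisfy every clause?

Split on x3, then x1.
  x3=T, x1=T: 6 of the 16 assignments to (x2,x4,x5,x6) work.
  x3=T, x1=F: remaining (x2,x4,x5,x6) ∈ {(F,T,F,F); (F,T,T,F)} — 2.
  x3=F, x1=T: remaining (x2,x4,x5,x6) ∈ {(F,F,F,F); (F,F,F,T); (T,F,F,F)} — 3.
  x3=F, x1=F: remaining (x2,x4,x5,x6) ∈ {(T,F,F,F)} — 1.
Total: 6 + 2 + 3 + 1 = 12.

12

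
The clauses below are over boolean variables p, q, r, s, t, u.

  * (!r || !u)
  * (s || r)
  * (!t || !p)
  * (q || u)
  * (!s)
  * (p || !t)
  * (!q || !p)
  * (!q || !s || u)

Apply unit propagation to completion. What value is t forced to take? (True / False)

False

(!s) stands alone — s = False.
From (r || s) and s = False: r = True.
From (!u || !r) and r = True: u = False.
(u || q) with u = False leaves only q, so q = True.
(!p || !q): since q = True, the clause reduces to (!p). p = False.
From (!t || p) and p = False: t = False.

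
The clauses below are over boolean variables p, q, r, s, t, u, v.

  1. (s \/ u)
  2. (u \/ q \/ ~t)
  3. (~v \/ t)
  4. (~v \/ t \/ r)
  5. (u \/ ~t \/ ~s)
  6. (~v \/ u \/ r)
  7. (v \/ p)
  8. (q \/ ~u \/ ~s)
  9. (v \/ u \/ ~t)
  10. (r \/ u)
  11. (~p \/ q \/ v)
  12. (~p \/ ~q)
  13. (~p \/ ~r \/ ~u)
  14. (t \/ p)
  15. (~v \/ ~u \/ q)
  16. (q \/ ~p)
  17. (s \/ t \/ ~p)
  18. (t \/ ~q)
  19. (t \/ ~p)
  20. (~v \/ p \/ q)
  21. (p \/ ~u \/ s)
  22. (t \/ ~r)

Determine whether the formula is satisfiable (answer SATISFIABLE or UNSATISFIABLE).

Branch on p: take p = False.
  then v is forced to True.
  then t is forced to True.
  then q is forced to True.
The remaining clauses are satisfied by r = True, s = True, u = True.
So p=F, q=T, r=T, s=T, t=T, u=T, v=T is a satisfying assignment.

SATISFIABLE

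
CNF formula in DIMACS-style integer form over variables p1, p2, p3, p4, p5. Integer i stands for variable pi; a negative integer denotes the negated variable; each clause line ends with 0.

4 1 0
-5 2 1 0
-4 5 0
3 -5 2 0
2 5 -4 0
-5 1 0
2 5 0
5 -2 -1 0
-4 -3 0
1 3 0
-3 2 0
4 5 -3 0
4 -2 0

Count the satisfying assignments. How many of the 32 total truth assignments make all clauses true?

1

Satisfying assignments:
  p1=1 p2=1 p3=0 p4=1 p5=1
That's 1 in total.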